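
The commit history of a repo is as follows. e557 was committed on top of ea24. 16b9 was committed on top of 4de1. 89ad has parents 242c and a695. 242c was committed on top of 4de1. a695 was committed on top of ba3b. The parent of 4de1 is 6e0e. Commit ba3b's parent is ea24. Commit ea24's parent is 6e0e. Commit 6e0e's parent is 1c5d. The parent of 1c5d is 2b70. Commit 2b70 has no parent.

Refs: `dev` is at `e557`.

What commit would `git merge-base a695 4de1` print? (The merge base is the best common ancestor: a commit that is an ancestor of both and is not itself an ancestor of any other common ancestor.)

Ancestors of a695: {1c5d, 2b70, 6e0e, a695, ba3b, ea24}.
Ancestors of 4de1: {1c5d, 2b70, 4de1, 6e0e}.
Common ancestors: {1c5d, 2b70, 6e0e}.
Among these, 6e0e is not an ancestor of any other common ancestor — it is the merge base.

6e0e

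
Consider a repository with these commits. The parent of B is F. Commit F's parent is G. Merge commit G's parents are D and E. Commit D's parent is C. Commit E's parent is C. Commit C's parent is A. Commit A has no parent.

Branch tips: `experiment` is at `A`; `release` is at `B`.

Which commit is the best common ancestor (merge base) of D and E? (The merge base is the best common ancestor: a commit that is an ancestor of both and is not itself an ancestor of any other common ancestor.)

Ancestors of D: {A, C, D}.
Ancestors of E: {A, C, E}.
Common ancestors: {A, C}.
Among these, C is not an ancestor of any other common ancestor — it is the merge base.

C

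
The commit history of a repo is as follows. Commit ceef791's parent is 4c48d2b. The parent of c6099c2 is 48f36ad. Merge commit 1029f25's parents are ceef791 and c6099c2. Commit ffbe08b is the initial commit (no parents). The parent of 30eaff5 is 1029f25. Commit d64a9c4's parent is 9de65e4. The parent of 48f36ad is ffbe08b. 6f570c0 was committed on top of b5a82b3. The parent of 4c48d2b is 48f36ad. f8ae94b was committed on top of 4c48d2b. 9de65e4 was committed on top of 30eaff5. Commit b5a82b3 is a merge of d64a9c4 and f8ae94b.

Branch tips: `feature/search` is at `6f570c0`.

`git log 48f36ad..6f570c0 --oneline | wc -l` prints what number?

Reachable from 6f570c0: {1029f25, 30eaff5, 48f36ad, 4c48d2b, 6f570c0, 9de65e4, b5a82b3, c6099c2, ceef791, d64a9c4, f8ae94b, ffbe08b}.
Reachable from 48f36ad: {48f36ad, ffbe08b}.
In 6f570c0's history but not 48f36ad's: {1029f25, 30eaff5, 4c48d2b, 6f570c0, 9de65e4, b5a82b3, c6099c2, ceef791, d64a9c4, f8ae94b} — 10 commits.

10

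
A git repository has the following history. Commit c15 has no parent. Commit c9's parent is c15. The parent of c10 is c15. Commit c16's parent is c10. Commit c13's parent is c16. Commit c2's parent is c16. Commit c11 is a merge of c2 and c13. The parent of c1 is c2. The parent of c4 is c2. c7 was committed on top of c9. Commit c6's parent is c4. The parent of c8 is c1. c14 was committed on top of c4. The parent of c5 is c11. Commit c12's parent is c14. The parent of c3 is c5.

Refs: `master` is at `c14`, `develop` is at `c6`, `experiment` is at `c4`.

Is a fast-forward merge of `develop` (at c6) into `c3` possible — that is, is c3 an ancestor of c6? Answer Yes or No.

No

A fast-forward from c3 to c6 is possible iff c3 is an ancestor of c6.
Ancestors of c6: {c10, c15, c16, c2, c4, c6}.
c3 is not among them, so fast-forward is not possible.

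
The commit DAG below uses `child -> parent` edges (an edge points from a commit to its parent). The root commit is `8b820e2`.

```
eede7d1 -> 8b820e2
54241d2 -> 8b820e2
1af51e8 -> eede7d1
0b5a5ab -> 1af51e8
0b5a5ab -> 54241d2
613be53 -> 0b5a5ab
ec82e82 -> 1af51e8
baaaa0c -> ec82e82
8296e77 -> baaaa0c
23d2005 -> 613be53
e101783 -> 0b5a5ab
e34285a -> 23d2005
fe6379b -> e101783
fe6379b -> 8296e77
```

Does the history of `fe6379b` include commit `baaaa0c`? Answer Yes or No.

Ancestors of fe6379b (commits reachable by following parents): {0b5a5ab, 1af51e8, 54241d2, 8296e77, 8b820e2, baaaa0c, e101783, ec82e82, eede7d1, fe6379b}.
baaaa0c is in that set, so it is an ancestor of fe6379b.

Yes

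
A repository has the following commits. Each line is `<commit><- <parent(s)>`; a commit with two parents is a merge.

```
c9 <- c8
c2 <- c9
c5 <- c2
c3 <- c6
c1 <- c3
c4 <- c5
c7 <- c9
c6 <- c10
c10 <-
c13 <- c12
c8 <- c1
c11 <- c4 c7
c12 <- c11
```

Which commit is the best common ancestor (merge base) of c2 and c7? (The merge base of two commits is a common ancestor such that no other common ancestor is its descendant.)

c9

Ancestors of c2: {c1, c10, c2, c3, c6, c8, c9}.
Ancestors of c7: {c1, c10, c3, c6, c7, c8, c9}.
Common ancestors: {c1, c10, c3, c6, c8, c9}.
Among these, c9 is not an ancestor of any other common ancestor — it is the merge base.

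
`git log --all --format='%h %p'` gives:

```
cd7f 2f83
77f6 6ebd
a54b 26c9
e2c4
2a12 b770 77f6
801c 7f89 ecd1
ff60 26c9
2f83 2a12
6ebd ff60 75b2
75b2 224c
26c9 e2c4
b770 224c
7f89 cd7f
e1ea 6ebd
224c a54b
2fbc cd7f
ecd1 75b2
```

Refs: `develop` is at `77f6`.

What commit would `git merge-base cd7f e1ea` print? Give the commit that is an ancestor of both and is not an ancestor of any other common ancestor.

Ancestors of cd7f: {224c, 26c9, 2a12, 2f83, 6ebd, 75b2, 77f6, a54b, b770, cd7f, e2c4, ff60}.
Ancestors of e1ea: {224c, 26c9, 6ebd, 75b2, a54b, e1ea, e2c4, ff60}.
Common ancestors: {224c, 26c9, 6ebd, 75b2, a54b, e2c4, ff60}.
Among these, 6ebd is not an ancestor of any other common ancestor — it is the merge base.

6ebd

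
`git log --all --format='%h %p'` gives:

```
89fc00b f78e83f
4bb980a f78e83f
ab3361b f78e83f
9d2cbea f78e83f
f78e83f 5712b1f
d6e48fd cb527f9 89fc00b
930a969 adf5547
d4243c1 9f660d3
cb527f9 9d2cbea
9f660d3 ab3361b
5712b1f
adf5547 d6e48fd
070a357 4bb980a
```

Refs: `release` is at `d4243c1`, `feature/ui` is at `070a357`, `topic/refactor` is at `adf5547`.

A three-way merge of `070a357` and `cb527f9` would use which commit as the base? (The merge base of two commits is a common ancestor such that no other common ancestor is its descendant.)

Ancestors of 070a357: {070a357, 4bb980a, 5712b1f, f78e83f}.
Ancestors of cb527f9: {5712b1f, 9d2cbea, cb527f9, f78e83f}.
Common ancestors: {5712b1f, f78e83f}.
Among these, f78e83f is not an ancestor of any other common ancestor — it is the merge base.

f78e83f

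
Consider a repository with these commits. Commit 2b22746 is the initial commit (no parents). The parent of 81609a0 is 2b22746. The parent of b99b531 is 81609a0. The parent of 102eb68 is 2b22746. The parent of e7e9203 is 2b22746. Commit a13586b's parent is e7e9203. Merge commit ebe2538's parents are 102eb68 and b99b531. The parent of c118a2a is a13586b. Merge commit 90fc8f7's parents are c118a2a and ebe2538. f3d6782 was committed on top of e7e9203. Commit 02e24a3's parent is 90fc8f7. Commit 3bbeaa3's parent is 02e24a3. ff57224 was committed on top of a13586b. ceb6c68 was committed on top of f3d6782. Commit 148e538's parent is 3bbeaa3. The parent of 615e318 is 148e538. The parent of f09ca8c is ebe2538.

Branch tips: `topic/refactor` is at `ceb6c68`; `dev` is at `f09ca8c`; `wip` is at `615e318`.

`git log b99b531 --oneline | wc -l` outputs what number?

Walking parent pointers from b99b531: reachable set = {2b22746, 81609a0, b99b531}.
That is 3 commits.

3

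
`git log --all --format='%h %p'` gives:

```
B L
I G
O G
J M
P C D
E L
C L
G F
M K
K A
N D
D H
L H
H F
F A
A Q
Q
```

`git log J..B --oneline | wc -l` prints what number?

Reachable from B: {A, B, F, H, L, Q}.
Reachable from J: {A, J, K, M, Q}.
In B's history but not J's: {B, F, H, L} — 4 commits.

4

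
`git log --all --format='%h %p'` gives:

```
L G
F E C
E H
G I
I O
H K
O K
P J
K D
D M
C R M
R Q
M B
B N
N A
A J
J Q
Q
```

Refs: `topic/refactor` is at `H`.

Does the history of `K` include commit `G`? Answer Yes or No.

Ancestors of K: {A, B, D, J, K, M, N, Q}.
G is not in that set, so it is not an ancestor of K.

No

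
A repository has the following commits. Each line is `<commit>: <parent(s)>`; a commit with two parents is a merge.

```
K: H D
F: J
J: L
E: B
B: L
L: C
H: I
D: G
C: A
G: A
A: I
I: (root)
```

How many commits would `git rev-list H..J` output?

4

Reachable from J: {A, C, I, J, L}.
Reachable from H: {H, I}.
In J's history but not H's: {A, C, J, L} — 4 commits.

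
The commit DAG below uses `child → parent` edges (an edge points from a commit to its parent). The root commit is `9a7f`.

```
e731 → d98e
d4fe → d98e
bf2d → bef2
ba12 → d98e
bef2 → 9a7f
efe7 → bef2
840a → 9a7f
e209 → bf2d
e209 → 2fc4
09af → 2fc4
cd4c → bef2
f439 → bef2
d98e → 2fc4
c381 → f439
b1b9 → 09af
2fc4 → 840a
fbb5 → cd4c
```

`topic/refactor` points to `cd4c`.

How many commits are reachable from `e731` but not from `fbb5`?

Reachable from e731: {2fc4, 840a, 9a7f, d98e, e731}.
Reachable from fbb5: {9a7f, bef2, cd4c, fbb5}.
In e731's history but not fbb5's: {2fc4, 840a, d98e, e731} — 4 commits.

4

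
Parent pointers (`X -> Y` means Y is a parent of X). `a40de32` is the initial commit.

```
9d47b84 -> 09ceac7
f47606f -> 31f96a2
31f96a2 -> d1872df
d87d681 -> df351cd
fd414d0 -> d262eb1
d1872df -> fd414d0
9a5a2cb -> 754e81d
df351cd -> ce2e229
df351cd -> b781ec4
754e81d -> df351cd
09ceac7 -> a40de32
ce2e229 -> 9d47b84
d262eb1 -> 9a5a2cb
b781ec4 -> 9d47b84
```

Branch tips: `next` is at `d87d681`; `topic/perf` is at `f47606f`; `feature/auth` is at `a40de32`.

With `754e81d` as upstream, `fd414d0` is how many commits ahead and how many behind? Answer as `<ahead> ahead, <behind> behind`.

3 ahead, 0 behind

Reachable from fd414d0: {09ceac7, 754e81d, 9a5a2cb, 9d47b84, a40de32, b781ec4, ce2e229, d262eb1, df351cd, fd414d0}.
Reachable from 754e81d: {09ceac7, 754e81d, 9d47b84, a40de32, b781ec4, ce2e229, df351cd}.
Only in fd414d0's history (ahead): {9a5a2cb, d262eb1, fd414d0} — 3.
Only in 754e81d's history (behind): {} — 0.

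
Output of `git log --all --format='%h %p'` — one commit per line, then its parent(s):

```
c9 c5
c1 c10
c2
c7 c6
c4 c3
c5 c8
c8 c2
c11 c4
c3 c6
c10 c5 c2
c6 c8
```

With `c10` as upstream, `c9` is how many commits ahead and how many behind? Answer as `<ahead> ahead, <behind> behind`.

Reachable from c9: {c2, c5, c8, c9}.
Reachable from c10: {c10, c2, c5, c8}.
Only in c9's history (ahead): {c9} — 1.
Only in c10's history (behind): {c10} — 1.

1 ahead, 1 behind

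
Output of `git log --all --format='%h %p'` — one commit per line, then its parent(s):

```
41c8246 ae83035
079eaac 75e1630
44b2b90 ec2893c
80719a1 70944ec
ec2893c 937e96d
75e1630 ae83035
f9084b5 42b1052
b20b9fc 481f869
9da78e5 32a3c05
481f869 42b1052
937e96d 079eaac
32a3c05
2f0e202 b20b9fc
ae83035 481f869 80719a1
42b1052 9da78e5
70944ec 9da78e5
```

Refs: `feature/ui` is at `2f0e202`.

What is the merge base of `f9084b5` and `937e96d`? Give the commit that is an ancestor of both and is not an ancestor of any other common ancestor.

Ancestors of f9084b5: {32a3c05, 42b1052, 9da78e5, f9084b5}.
Ancestors of 937e96d: {079eaac, 32a3c05, 42b1052, 481f869, 70944ec, 75e1630, 80719a1, 937e96d, 9da78e5, ae83035}.
Common ancestors: {32a3c05, 42b1052, 9da78e5}.
Among these, 42b1052 is not an ancestor of any other common ancestor — it is the merge base.

42b1052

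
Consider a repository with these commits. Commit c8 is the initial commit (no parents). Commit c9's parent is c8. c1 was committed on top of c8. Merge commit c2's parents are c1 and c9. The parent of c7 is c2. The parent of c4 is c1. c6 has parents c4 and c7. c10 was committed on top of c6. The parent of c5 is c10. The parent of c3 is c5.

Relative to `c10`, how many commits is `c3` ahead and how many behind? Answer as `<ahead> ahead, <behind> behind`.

2 ahead, 0 behind

Reachable from c3: {c1, c10, c2, c3, c4, c5, c6, c7, c8, c9}.
Reachable from c10: {c1, c10, c2, c4, c6, c7, c8, c9}.
Only in c3's history (ahead): {c3, c5} — 2.
Only in c10's history (behind): {} — 0.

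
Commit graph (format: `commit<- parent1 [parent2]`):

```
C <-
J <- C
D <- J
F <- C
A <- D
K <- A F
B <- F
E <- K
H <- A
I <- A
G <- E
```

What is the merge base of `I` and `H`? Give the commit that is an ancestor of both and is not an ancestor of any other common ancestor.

A

Ancestors of I: {A, C, D, I, J}.
Ancestors of H: {A, C, D, H, J}.
Common ancestors: {A, C, D, J}.
Among these, A is not an ancestor of any other common ancestor — it is the merge base.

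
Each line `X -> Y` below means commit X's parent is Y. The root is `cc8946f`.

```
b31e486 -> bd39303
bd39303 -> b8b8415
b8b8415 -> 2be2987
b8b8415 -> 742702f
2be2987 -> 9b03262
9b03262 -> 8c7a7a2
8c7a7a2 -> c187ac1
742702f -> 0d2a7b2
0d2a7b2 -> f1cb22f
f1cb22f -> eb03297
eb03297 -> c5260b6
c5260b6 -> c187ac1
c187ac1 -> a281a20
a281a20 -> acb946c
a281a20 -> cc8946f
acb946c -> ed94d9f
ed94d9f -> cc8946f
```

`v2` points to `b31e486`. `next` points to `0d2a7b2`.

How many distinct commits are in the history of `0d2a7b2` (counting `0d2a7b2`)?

Walking parent pointers from 0d2a7b2: reachable set = {0d2a7b2, a281a20, acb946c, c187ac1, c5260b6, cc8946f, eb03297, ed94d9f, f1cb22f}.
That is 9 commits.

9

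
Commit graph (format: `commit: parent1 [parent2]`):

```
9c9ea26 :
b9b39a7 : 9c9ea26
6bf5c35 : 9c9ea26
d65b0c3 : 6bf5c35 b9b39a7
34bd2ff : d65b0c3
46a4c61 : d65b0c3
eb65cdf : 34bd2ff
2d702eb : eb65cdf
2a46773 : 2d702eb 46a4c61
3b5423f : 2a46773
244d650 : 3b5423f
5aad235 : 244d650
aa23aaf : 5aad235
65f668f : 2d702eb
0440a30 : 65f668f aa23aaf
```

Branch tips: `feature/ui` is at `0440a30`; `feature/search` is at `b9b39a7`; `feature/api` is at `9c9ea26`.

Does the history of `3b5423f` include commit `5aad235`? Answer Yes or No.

Ancestors of 3b5423f: {2a46773, 2d702eb, 34bd2ff, 3b5423f, 46a4c61, 6bf5c35, 9c9ea26, b9b39a7, d65b0c3, eb65cdf}.
5aad235 is not in that set, so it is not an ancestor of 3b5423f.

No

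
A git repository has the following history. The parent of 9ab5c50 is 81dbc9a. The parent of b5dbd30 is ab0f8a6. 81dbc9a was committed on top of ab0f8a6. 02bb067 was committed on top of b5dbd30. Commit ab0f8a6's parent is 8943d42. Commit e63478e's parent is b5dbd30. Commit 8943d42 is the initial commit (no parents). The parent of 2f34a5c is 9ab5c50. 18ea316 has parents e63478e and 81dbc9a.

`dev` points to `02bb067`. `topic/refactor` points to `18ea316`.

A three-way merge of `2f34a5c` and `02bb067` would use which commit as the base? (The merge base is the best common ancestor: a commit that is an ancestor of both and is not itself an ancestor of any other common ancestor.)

Ancestors of 2f34a5c: {2f34a5c, 81dbc9a, 8943d42, 9ab5c50, ab0f8a6}.
Ancestors of 02bb067: {02bb067, 8943d42, ab0f8a6, b5dbd30}.
Common ancestors: {8943d42, ab0f8a6}.
Among these, ab0f8a6 is not an ancestor of any other common ancestor — it is the merge base.

ab0f8a6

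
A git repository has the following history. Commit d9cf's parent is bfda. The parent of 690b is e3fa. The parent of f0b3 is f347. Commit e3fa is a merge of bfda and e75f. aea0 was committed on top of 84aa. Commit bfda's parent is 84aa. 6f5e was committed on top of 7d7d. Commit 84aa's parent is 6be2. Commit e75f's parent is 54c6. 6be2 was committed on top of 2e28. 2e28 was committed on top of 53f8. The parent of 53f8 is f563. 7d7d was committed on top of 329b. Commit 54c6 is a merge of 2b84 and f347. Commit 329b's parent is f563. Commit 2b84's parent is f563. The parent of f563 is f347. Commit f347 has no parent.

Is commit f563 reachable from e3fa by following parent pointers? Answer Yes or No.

Ancestors of e3fa (commits reachable by following parents): {2b84, 2e28, 53f8, 54c6, 6be2, 84aa, bfda, e3fa, e75f, f347, f563}.
f563 is in that set, so it is an ancestor of e3fa.

Yes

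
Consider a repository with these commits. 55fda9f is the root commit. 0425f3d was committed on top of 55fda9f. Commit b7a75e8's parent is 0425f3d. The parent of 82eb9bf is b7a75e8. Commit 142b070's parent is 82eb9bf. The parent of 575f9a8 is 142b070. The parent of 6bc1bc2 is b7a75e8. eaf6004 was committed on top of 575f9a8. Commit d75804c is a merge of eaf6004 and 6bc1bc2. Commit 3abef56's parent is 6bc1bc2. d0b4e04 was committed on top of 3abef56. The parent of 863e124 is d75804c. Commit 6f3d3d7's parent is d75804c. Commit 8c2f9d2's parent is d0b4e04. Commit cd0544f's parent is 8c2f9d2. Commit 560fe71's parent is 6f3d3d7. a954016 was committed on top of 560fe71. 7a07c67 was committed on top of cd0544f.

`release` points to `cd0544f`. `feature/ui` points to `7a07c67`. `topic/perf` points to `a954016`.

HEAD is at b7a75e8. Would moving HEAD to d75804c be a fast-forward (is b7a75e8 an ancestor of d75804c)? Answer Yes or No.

Yes

A fast-forward from b7a75e8 to d75804c is possible iff b7a75e8 is an ancestor of d75804c.
Ancestors of d75804c: {0425f3d, 142b070, 55fda9f, 575f9a8, 6bc1bc2, 82eb9bf, b7a75e8, d75804c, eaf6004}.
b7a75e8 is among them, so fast-forward is possible.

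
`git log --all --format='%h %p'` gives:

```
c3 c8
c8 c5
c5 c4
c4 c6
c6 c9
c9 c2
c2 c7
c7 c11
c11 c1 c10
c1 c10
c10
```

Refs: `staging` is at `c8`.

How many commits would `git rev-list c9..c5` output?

3

Reachable from c5: {c1, c10, c11, c2, c4, c5, c6, c7, c9}.
Reachable from c9: {c1, c10, c11, c2, c7, c9}.
In c5's history but not c9's: {c4, c5, c6} — 3 commits.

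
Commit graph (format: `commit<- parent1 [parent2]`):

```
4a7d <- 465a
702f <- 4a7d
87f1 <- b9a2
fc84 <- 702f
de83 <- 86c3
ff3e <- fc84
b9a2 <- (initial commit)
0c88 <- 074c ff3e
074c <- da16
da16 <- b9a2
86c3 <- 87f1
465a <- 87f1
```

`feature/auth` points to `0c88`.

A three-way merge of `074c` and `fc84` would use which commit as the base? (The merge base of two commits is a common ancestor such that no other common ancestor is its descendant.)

Ancestors of 074c: {074c, b9a2, da16}.
Ancestors of fc84: {465a, 4a7d, 702f, 87f1, b9a2, fc84}.
Common ancestors: {b9a2}.
The only common ancestor is b9a2, so it is the merge base.

b9a2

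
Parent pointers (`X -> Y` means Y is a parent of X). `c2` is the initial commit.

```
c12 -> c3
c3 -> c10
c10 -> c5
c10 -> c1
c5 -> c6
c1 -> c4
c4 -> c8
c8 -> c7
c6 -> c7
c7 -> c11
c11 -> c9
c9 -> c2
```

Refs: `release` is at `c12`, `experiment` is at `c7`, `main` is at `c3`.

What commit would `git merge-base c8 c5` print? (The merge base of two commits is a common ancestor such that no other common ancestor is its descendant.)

Ancestors of c8: {c11, c2, c7, c8, c9}.
Ancestors of c5: {c11, c2, c5, c6, c7, c9}.
Common ancestors: {c11, c2, c7, c9}.
Among these, c7 is not an ancestor of any other common ancestor — it is the merge base.

c7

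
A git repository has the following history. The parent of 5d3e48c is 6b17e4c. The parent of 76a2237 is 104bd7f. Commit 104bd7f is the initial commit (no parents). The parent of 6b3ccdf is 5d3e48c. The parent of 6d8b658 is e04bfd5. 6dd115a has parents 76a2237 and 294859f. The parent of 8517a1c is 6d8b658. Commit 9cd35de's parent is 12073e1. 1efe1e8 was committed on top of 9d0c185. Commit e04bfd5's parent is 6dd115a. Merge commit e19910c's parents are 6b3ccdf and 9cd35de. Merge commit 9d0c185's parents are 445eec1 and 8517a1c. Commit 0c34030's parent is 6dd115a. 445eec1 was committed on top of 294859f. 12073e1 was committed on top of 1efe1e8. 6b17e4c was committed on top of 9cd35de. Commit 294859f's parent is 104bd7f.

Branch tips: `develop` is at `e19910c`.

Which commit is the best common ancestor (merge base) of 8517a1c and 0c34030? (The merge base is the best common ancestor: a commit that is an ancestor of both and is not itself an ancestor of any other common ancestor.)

Ancestors of 8517a1c: {104bd7f, 294859f, 6d8b658, 6dd115a, 76a2237, 8517a1c, e04bfd5}.
Ancestors of 0c34030: {0c34030, 104bd7f, 294859f, 6dd115a, 76a2237}.
Common ancestors: {104bd7f, 294859f, 6dd115a, 76a2237}.
Among these, 6dd115a is not an ancestor of any other common ancestor — it is the merge base.

6dd115a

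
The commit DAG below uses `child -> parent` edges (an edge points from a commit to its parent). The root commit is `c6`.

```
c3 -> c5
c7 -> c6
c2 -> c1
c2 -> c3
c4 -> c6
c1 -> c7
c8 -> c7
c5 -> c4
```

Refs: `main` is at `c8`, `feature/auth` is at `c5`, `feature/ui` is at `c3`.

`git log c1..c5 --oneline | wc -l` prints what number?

Reachable from c5: {c4, c5, c6}.
Reachable from c1: {c1, c6, c7}.
In c5's history but not c1's: {c4, c5} — 2 commits.

2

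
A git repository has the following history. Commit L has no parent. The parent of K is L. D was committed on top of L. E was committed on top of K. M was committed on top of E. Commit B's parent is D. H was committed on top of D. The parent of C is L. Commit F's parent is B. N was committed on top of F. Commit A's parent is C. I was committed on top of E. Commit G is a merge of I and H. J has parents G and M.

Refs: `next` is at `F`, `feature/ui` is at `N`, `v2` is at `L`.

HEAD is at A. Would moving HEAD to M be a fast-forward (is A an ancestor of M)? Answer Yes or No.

No

A fast-forward from A to M is possible iff A is an ancestor of M.
Ancestors of M: {E, K, L, M}.
A is not among them, so fast-forward is not possible.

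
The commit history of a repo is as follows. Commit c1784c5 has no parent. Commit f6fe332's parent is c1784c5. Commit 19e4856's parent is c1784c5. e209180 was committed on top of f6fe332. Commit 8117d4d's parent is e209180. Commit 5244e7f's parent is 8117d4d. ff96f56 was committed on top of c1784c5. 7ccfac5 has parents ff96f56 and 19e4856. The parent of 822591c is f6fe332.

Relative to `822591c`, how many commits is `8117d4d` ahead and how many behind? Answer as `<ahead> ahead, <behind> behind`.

2 ahead, 1 behind

Reachable from 8117d4d: {8117d4d, c1784c5, e209180, f6fe332}.
Reachable from 822591c: {822591c, c1784c5, f6fe332}.
Only in 8117d4d's history (ahead): {8117d4d, e209180} — 2.
Only in 822591c's history (behind): {822591c} — 1.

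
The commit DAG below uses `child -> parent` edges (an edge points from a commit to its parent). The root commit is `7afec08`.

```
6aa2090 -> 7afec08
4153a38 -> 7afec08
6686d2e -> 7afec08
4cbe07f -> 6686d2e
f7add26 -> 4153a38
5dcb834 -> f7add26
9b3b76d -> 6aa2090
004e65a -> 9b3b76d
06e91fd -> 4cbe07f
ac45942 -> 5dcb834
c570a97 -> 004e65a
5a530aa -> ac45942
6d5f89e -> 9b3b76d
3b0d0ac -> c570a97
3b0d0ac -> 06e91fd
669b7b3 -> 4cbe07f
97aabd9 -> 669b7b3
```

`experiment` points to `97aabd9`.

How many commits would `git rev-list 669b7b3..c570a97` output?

4

Reachable from c570a97: {004e65a, 6aa2090, 7afec08, 9b3b76d, c570a97}.
Reachable from 669b7b3: {4cbe07f, 6686d2e, 669b7b3, 7afec08}.
In c570a97's history but not 669b7b3's: {004e65a, 6aa2090, 9b3b76d, c570a97} — 4 commits.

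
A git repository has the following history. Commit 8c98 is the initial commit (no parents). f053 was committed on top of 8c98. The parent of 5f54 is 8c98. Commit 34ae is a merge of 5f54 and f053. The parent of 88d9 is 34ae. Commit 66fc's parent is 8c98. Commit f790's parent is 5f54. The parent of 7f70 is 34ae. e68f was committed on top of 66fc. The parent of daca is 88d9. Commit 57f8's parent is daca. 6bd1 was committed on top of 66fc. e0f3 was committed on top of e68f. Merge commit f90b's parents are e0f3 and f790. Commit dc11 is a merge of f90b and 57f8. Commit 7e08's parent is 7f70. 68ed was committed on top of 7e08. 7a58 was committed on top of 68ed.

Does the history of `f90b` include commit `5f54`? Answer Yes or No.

Ancestors of f90b (commits reachable by following parents): {5f54, 66fc, 8c98, e0f3, e68f, f790, f90b}.
5f54 is in that set, so it is an ancestor of f90b.

Yes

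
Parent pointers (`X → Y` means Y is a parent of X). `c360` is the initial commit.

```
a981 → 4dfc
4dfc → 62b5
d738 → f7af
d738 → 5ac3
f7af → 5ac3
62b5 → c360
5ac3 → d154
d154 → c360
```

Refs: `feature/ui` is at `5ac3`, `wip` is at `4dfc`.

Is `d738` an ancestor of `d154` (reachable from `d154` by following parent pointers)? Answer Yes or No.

No

Ancestors of d154: {c360, d154}.
d738 is not in that set, so it is not an ancestor of d154.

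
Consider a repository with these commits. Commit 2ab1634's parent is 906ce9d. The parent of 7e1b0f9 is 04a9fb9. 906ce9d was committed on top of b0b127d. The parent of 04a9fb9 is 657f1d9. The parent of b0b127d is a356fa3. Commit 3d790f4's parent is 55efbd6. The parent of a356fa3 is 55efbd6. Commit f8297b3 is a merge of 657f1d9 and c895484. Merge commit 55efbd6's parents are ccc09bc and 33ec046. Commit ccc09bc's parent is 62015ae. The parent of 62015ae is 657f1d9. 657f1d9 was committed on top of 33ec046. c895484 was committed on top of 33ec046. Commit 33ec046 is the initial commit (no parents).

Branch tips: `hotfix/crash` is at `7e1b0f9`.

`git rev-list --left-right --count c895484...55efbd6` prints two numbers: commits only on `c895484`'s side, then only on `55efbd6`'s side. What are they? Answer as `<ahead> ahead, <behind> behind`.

Reachable from c895484: {33ec046, c895484}.
Reachable from 55efbd6: {33ec046, 55efbd6, 62015ae, 657f1d9, ccc09bc}.
Only in c895484's history (ahead): {c895484} — 1.
Only in 55efbd6's history (behind): {55efbd6, 62015ae, 657f1d9, ccc09bc} — 4.

1 ahead, 4 behind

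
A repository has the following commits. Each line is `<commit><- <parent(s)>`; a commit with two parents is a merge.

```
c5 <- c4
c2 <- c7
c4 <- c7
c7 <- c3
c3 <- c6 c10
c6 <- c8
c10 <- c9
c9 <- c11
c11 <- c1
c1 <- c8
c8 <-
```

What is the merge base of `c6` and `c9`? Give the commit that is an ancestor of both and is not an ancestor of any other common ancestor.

Ancestors of c6: {c6, c8}.
Ancestors of c9: {c1, c11, c8, c9}.
Common ancestors: {c8}.
The only common ancestor is c8, so it is the merge base.

c8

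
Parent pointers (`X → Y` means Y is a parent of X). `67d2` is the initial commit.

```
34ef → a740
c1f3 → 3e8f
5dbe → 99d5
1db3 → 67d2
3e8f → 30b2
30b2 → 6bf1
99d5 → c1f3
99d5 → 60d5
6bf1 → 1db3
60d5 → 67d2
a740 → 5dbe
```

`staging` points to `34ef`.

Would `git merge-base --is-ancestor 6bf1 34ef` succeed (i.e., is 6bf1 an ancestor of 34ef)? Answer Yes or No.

Ancestors of 34ef (commits reachable by following parents): {1db3, 30b2, 34ef, 3e8f, 5dbe, 60d5, 67d2, 6bf1, 99d5, a740, c1f3}.
6bf1 is in that set, so it is an ancestor of 34ef.

Yes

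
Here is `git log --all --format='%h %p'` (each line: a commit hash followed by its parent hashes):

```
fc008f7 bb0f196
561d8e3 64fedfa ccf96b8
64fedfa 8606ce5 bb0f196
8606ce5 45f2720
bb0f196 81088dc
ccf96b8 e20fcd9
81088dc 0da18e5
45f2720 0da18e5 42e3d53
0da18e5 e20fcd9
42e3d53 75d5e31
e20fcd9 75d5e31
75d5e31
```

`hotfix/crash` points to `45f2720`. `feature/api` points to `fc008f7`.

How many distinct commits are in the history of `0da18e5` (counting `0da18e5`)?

Walking parent pointers from 0da18e5: reachable set = {0da18e5, 75d5e31, e20fcd9}.
That is 3 commits.

3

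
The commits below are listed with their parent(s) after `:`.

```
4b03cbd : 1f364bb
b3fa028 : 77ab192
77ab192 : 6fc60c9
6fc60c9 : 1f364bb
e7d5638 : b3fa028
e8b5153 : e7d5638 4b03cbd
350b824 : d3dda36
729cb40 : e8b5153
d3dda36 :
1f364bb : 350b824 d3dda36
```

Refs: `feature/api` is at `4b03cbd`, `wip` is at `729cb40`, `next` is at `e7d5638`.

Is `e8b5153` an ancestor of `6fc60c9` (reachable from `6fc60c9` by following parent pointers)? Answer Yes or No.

No

Ancestors of 6fc60c9: {1f364bb, 350b824, 6fc60c9, d3dda36}.
e8b5153 is not in that set, so it is not an ancestor of 6fc60c9.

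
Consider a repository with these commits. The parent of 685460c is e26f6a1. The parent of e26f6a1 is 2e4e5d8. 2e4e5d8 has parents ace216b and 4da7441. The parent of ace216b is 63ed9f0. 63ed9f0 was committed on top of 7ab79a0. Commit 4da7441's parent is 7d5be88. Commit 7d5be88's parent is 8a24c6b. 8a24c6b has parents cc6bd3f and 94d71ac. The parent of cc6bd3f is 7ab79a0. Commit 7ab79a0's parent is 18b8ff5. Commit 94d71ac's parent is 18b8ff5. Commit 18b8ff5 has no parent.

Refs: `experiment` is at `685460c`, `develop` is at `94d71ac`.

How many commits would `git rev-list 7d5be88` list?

6

Walking parent pointers from 7d5be88: reachable set = {18b8ff5, 7ab79a0, 7d5be88, 8a24c6b, 94d71ac, cc6bd3f}.
That is 6 commits.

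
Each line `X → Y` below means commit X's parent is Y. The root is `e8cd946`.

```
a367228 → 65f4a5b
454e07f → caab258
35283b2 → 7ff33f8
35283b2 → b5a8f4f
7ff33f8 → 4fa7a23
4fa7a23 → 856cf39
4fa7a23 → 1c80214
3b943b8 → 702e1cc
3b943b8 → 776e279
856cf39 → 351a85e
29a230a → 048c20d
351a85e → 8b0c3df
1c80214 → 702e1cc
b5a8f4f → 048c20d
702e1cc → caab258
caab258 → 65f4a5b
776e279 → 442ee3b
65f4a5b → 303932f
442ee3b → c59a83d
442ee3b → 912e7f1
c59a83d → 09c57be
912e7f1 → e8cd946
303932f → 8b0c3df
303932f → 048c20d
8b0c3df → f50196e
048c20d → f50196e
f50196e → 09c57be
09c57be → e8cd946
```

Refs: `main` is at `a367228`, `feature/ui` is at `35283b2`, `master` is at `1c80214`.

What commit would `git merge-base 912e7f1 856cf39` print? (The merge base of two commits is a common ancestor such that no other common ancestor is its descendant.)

Ancestors of 912e7f1: {912e7f1, e8cd946}.
Ancestors of 856cf39: {09c57be, 351a85e, 856cf39, 8b0c3df, e8cd946, f50196e}.
Common ancestors: {e8cd946}.
The only common ancestor is e8cd946, so it is the merge base.

e8cd946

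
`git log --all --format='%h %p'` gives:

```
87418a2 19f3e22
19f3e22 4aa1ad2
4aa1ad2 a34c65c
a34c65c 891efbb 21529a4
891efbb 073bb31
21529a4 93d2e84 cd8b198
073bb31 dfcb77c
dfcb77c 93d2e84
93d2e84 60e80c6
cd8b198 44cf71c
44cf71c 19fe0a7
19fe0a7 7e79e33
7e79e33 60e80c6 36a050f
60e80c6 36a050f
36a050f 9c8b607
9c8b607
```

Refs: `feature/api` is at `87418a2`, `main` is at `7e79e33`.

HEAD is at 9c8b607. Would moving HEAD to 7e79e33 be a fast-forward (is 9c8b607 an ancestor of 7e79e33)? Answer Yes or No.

Yes

A fast-forward from 9c8b607 to 7e79e33 is possible iff 9c8b607 is an ancestor of 7e79e33.
Ancestors of 7e79e33: {36a050f, 60e80c6, 7e79e33, 9c8b607}.
9c8b607 is among them, so fast-forward is possible.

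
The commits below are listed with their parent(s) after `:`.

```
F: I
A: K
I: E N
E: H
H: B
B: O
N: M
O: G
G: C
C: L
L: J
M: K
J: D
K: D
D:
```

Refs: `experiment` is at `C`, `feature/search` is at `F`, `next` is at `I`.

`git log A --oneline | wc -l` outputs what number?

3

Walking parent pointers from A: reachable set = {A, D, K}.
That is 3 commits.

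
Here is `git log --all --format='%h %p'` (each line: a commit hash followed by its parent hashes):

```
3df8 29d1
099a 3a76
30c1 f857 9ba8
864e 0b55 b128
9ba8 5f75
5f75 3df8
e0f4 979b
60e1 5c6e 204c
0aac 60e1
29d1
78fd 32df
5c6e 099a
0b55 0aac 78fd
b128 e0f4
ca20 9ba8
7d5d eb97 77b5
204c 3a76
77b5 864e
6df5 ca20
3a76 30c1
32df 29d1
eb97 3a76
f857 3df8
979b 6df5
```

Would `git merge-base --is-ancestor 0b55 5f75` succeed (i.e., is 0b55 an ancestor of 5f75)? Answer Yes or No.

Ancestors of 5f75: {29d1, 3df8, 5f75}.
0b55 is not in that set, so it is not an ancestor of 5f75.

No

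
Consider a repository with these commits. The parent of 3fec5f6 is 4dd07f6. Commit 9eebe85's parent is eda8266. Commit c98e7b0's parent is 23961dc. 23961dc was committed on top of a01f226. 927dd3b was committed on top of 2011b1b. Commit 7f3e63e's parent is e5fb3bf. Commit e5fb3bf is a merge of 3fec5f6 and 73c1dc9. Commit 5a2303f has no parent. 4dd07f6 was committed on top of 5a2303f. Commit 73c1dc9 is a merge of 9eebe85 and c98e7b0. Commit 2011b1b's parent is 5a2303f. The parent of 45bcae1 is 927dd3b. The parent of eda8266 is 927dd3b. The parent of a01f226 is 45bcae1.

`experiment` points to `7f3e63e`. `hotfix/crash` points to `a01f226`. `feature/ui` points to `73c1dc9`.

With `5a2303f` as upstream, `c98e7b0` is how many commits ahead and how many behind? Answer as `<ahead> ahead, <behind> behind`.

6 ahead, 0 behind

Reachable from c98e7b0: {2011b1b, 23961dc, 45bcae1, 5a2303f, 927dd3b, a01f226, c98e7b0}.
Reachable from 5a2303f: {5a2303f}.
Only in c98e7b0's history (ahead): {2011b1b, 23961dc, 45bcae1, 927dd3b, a01f226, c98e7b0} — 6.
Only in 5a2303f's history (behind): {} — 0.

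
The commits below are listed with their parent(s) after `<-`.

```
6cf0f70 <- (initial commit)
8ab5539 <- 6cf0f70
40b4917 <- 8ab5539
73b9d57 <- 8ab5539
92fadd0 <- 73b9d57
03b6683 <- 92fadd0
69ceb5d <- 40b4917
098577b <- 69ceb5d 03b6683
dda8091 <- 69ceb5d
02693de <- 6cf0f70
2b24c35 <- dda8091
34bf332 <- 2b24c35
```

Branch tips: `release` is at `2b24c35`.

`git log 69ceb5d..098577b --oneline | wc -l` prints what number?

4

Reachable from 098577b: {03b6683, 098577b, 40b4917, 69ceb5d, 6cf0f70, 73b9d57, 8ab5539, 92fadd0}.
Reachable from 69ceb5d: {40b4917, 69ceb5d, 6cf0f70, 8ab5539}.
In 098577b's history but not 69ceb5d's: {03b6683, 098577b, 73b9d57, 92fadd0} — 4 commits.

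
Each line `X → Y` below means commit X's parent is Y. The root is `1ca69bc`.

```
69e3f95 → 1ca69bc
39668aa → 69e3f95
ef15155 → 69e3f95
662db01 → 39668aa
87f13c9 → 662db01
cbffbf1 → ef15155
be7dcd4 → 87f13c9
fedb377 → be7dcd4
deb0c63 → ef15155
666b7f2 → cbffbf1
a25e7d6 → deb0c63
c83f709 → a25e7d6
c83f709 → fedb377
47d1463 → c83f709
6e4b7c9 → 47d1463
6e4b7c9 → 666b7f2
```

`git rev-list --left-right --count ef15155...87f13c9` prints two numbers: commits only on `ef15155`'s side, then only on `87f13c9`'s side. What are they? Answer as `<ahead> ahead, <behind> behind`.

Reachable from ef15155: {1ca69bc, 69e3f95, ef15155}.
Reachable from 87f13c9: {1ca69bc, 39668aa, 662db01, 69e3f95, 87f13c9}.
Only in ef15155's history (ahead): {ef15155} — 1.
Only in 87f13c9's history (behind): {39668aa, 662db01, 87f13c9} — 3.

1 ahead, 3 behind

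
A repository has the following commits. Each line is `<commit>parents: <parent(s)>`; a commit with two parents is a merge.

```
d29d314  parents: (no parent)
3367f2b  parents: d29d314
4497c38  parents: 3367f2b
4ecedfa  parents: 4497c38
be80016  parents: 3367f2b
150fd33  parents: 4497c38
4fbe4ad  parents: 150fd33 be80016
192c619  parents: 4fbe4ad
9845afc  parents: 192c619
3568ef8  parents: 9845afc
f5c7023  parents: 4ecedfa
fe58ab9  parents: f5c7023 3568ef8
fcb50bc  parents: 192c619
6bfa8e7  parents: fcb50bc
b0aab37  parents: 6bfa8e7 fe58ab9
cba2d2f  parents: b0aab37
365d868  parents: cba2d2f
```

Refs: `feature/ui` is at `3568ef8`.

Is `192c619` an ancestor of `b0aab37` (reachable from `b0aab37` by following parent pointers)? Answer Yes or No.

Yes

Ancestors of b0aab37 (commits reachable by following parents): {150fd33, 192c619, 3367f2b, 3568ef8, 4497c38, 4ecedfa, 4fbe4ad, 6bfa8e7, 9845afc, b0aab37, be80016, d29d314, f5c7023, fcb50bc, fe58ab9}.
192c619 is in that set, so it is an ancestor of b0aab37.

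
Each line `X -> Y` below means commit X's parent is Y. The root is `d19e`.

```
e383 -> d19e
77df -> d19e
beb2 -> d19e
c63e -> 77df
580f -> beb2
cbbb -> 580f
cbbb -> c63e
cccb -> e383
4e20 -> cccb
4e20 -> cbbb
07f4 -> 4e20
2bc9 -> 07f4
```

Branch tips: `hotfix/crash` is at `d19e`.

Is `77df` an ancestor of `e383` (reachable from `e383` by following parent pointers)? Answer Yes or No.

No

Ancestors of e383: {d19e, e383}.
77df is not in that set, so it is not an ancestor of e383.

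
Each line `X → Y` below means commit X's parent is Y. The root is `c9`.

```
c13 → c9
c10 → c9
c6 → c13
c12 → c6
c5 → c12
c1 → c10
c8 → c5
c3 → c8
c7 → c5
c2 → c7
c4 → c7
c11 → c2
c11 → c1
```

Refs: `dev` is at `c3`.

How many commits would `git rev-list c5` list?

Walking parent pointers from c5: reachable set = {c12, c13, c5, c6, c9}.
That is 5 commits.

5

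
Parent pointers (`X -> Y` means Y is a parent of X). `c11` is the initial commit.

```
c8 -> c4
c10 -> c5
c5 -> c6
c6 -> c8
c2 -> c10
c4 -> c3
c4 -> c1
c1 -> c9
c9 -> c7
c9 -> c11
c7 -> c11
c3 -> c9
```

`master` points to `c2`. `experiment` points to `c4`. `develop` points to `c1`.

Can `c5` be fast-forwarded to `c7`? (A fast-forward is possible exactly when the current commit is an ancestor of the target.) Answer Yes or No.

A fast-forward from c5 to c7 is possible iff c5 is an ancestor of c7.
Ancestors of c7: {c11, c7}.
c5 is not among them, so fast-forward is not possible.

No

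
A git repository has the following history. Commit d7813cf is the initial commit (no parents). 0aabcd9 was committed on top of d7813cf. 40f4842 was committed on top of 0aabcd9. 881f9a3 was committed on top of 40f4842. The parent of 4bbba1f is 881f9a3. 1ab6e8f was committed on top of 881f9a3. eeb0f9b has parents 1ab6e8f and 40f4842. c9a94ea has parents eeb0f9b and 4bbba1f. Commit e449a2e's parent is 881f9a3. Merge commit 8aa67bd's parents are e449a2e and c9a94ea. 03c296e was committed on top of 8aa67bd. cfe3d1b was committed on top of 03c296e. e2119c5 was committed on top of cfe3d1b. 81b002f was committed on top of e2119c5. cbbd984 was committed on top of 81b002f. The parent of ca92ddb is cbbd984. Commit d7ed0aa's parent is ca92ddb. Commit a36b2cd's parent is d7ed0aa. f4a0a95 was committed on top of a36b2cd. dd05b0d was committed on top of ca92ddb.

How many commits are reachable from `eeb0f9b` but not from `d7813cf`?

5

Reachable from eeb0f9b: {0aabcd9, 1ab6e8f, 40f4842, 881f9a3, d7813cf, eeb0f9b}.
Reachable from d7813cf: {d7813cf}.
In eeb0f9b's history but not d7813cf's: {0aabcd9, 1ab6e8f, 40f4842, 881f9a3, eeb0f9b} — 5 commits.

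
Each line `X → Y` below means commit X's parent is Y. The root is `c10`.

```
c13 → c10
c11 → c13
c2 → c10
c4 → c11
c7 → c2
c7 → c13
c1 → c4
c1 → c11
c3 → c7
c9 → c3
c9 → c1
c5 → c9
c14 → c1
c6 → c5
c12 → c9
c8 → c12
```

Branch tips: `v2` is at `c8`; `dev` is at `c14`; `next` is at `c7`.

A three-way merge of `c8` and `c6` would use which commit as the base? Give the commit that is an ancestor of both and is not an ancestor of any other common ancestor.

Ancestors of c8: {c1, c10, c11, c12, c13, c2, c3, c4, c7, c8, c9}.
Ancestors of c6: {c1, c10, c11, c13, c2, c3, c4, c5, c6, c7, c9}.
Common ancestors: {c1, c10, c11, c13, c2, c3, c4, c7, c9}.
Among these, c9 is not an ancestor of any other common ancestor — it is the merge base.

c9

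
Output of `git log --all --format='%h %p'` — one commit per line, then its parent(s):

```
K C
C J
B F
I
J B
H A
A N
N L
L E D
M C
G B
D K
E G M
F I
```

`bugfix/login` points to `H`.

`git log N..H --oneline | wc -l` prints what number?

2

Reachable from H: {A, B, C, D, E, F, G, H, I, J, K, L, M, N}.
Reachable from N: {B, C, D, E, F, G, I, J, K, L, M, N}.
In H's history but not N's: {A, H} — 2 commits.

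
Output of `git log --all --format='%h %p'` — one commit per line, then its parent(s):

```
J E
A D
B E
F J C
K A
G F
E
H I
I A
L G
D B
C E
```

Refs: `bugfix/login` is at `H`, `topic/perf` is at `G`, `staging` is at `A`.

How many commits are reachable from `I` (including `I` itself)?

5

Walking parent pointers from I: reachable set = {A, B, D, E, I}.
That is 5 commits.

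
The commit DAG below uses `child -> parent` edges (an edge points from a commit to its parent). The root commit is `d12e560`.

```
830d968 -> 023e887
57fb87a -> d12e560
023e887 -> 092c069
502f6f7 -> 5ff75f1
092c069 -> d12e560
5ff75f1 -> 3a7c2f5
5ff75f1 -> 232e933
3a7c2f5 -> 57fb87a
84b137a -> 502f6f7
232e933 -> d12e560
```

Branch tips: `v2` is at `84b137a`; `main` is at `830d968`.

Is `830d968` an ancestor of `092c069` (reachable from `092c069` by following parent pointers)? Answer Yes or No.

Ancestors of 092c069: {092c069, d12e560}.
830d968 is not in that set, so it is not an ancestor of 092c069.

No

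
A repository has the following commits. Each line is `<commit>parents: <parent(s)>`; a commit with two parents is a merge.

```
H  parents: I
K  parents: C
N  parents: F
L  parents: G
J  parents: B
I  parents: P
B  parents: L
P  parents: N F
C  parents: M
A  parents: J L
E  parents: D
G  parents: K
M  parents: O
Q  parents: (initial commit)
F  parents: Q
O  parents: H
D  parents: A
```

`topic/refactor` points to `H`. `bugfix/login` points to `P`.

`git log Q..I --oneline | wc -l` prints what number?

4

Reachable from I: {F, I, N, P, Q}.
Reachable from Q: {Q}.
In I's history but not Q's: {F, I, N, P} — 4 commits.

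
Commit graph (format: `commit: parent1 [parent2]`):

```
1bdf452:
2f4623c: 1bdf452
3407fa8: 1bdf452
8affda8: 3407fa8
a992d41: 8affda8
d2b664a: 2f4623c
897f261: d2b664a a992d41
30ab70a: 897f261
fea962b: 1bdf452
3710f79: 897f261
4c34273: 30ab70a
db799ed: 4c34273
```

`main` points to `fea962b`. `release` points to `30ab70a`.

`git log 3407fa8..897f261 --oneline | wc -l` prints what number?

Reachable from 897f261: {1bdf452, 2f4623c, 3407fa8, 897f261, 8affda8, a992d41, d2b664a}.
Reachable from 3407fa8: {1bdf452, 3407fa8}.
In 897f261's history but not 3407fa8's: {2f4623c, 897f261, 8affda8, a992d41, d2b664a} — 5 commits.

5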